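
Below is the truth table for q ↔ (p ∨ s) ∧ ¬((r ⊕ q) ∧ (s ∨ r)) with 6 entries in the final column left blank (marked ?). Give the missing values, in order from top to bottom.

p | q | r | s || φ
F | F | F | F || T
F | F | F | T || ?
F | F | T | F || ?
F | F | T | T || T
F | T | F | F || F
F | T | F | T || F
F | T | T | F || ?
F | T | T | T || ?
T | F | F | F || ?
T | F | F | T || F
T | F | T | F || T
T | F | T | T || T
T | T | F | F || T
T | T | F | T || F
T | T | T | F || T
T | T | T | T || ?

F, T, F, T, F, T

Row p=F, q=F, r=F, s=T: ((p ∨ s) ∧ ¬((r ⊕ q) ∧ (s ∨ r))) = T, so the formula = F.
Row p=F, q=F, r=T, s=F: ((p ∨ s) ∧ ¬((r ⊕ q) ∧ (s ∨ r))) = F, so the formula = T.
Row p=F, q=T, r=T, s=F: ((p ∨ s) ∧ ¬((r ⊕ q) ∧ (s ∨ r))) = F, so the formula = F.
Row p=F, q=T, r=T, s=T: ((p ∨ s) ∧ ¬((r ⊕ q) ∧ (s ∨ r))) = T, so the formula = T.
Row p=T, q=F, r=F, s=F: ((p ∨ s) ∧ ¬((r ⊕ q) ∧ (s ∨ r))) = T, so the formula = F.
Row p=T, q=T, r=T, s=T: ((p ∨ s) ∧ ¬((r ⊕ q) ∧ (s ∨ r))) = T, so the formula = T.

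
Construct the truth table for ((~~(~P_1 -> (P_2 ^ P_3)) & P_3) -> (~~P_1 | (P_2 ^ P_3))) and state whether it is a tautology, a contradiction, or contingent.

P_1  P_2  P_3     ~P_1  (P_2 ^ P_3)  (~P_1 -> (P_2 ^ P_3))  ~(~P_1 -> (P_2 ^ P_3))  ~~(~P_1 -> (P_2 ^ P_3))  ~~P_1  (~~P_1 | (P_2 ^ P_3))  φ
 F    F    F       T         F                 F                      T                        F               F              F            T
 F    F    T       T         T                 T                      F                        T               F              T            T
 F    T    F       T         T                 T                      F                        T               F              T            T
 F    T    T       T         F                 F                      T                        F               F              F            T
 T    F    F       F         F                 T                      F                        T               T              T            T
 T    F    T       F         T                 T                      F                        T               T              T            T
 T    T    F       F         T                 T                      F                        T               T              T            T
 T    T    T       F         F                 T                      F                        T               T              T            T
Every row is T, so the formula is a tautology.

tautology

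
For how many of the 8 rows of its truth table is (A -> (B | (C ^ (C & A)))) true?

6

A  B  C     (C & A)  (C ^ (C & A))  (B | (C ^ (C & A)))  (A -> (B | (C ^ (C & A))))
0  0  0        0           0                 0                       1             
0  0  1        0           1                 1                       1             
0  1  0        0           0                 1                       1             
0  1  1        0           1                 1                       1             
1  0  0        0           0                 0                       0             
1  0  1        1           0                 0                       0             
1  1  0        0           0                 1                       1             
1  1  1        1           0                 1                       1             
The formula is true on 6 of the 8 rows.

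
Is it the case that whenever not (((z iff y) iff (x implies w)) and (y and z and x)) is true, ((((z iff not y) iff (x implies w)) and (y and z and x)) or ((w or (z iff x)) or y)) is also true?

x | y | z | w | φ | ψ
- | - | - | - | - | -
1 | 1 | 1 | 1 | 0 | 1
1 | 1 | 1 | 0 | 1 | 1
1 | 1 | 0 | 1 | 1 | 1
1 | 1 | 0 | 0 | 1 | 1
1 | 0 | 1 | 1 | 1 | 1
1 | 0 | 1 | 0 | 1 | 1
1 | 0 | 0 | 1 | 1 | 1
1 | 0 | 0 | 0 | 1 | 0
0 | 1 | 1 | 1 | 1 | 1
0 | 1 | 1 | 0 | 1 | 1
0 | 1 | 0 | 1 | 1 | 1
0 | 1 | 0 | 0 | 1 | 1
0 | 0 | 1 | 1 | 1 | 1
0 | 0 | 1 | 0 | 1 | 0
0 | 0 | 0 | 1 | 1 | 1
0 | 0 | 0 | 0 | 1 | 1
At x=1, y=0, z=0, w=0 we have φ true but ψ false, so φ does not entail ψ.

no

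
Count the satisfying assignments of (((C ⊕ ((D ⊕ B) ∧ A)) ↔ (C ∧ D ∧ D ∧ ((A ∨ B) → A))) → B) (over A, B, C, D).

A | B | C | D | (D ⊕ B) | ((D ⊕ B) ∧ A) | (C ⊕ ((D ⊕ B) ∧ A)) | (A ∨ B) | ((A ∨ B) → A) | (C ∧ D ∧ D ∧ ((A ∨ B) → A)) | φ
- | - | - | - | ------- | ------------- | ------------------- | ------- | ------------- | --------------------------- | -
1 | 1 | 1 | 1 |    0    |       0       |          1          |    1    |       1       |              1              | 1
1 | 1 | 1 | 0 |    1    |       1       |          0          |    1    |       1       |              0              | 1
1 | 1 | 0 | 1 |    0    |       0       |          0          |    1    |       1       |              0              | 1
1 | 1 | 0 | 0 |    1    |       1       |          1          |    1    |       1       |              0              | 1
1 | 0 | 1 | 1 |    1    |       1       |          0          |    1    |       1       |              1              | 1
1 | 0 | 1 | 0 |    0    |       0       |          1          |    1    |       1       |              0              | 1
1 | 0 | 0 | 1 |    1    |       1       |          1          |    1    |       1       |              0              | 1
1 | 0 | 0 | 0 |    0    |       0       |          0          |    1    |       1       |              0              | 0
0 | 1 | 1 | 1 |    0    |       0       |          1          |    1    |       0       |              0              | 1
0 | 1 | 1 | 0 |    1    |       0       |          1          |    1    |       0       |              0              | 1
0 | 1 | 0 | 1 |    0    |       0       |          0          |    1    |       0       |              0              | 1
0 | 1 | 0 | 0 |    1    |       0       |          0          |    1    |       0       |              0              | 1
0 | 0 | 1 | 1 |    1    |       0       |          1          |    0    |       1       |              1              | 0
0 | 0 | 1 | 0 |    0    |       0       |          1          |    0    |       1       |              0              | 1
0 | 0 | 0 | 1 |    1    |       0       |          0          |    0    |       1       |              0              | 0
0 | 0 | 0 | 0 |    0    |       0       |          0          |    0    |       1       |              0              | 0
The formula is true on 12 of the 16 rows.

12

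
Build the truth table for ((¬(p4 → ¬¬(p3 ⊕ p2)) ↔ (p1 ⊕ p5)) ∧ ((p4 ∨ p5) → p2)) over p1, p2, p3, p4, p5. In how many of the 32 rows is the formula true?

10

p1  p2  p3  p4  p5  |  φ
T   T   T   T   T   |  F
T   T   T   T   F   |  T
T   T   T   F   T   |  T
T   T   T   F   F   |  F
T   T   F   T   T   |  T
T   T   F   T   F   |  F
T   T   F   F   T   |  T
T   T   F   F   F   |  F
T   F   T   T   T   |  F
T   F   T   T   F   |  F
T   F   T   F   T   |  F
T   F   T   F   F   |  F
T   F   F   T   T   |  F
T   F   F   T   F   |  F
T   F   F   F   T   |  F
T   F   F   F   F   |  F
F   T   T   T   T   |  T
F   T   T   T   F   |  F
F   T   T   F   T   |  F
F   T   T   F   F   |  T
F   T   F   T   T   |  F
F   T   F   T   F   |  T
F   T   F   F   T   |  F
F   T   F   F   F   |  T
F   F   T   T   T   |  F
F   F   T   T   F   |  F
F   F   T   F   T   |  F
F   F   T   F   F   |  T
F   F   F   T   T   |  F
F   F   F   T   F   |  F
F   F   F   F   T   |  F
F   F   F   F   F   |  T
The formula is true on 10 of the 32 rows.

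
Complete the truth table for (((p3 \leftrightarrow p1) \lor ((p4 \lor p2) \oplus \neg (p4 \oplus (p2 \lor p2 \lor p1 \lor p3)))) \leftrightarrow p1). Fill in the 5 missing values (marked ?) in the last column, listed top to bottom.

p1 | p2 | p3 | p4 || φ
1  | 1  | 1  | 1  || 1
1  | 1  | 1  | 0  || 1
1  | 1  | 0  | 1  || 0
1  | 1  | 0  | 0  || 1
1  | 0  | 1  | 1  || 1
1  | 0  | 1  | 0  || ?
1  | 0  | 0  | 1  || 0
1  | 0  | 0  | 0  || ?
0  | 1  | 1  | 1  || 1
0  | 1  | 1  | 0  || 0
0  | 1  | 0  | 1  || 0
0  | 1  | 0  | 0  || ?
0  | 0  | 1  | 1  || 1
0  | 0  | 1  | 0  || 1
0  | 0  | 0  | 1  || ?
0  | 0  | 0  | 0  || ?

1, 0, 0, 0, 0

Row p1=1, p2=0, p3=1, p4=0: ((p3 \leftrightarrow p1) \lor ((p4 \lor p2) \oplus \neg (p4 \oplus (p2 \lor p2 \lor p1 \lor p3)))) = 1, so the formula = 1.
Row p1=1, p2=0, p3=0, p4=0: ((p3 \leftrightarrow p1) \lor ((p4 \lor p2) \oplus \neg (p4 \oplus (p2 \lor p2 \lor p1 \lor p3)))) = 0, so the formula = 0.
Row p1=0, p2=1, p3=0, p4=0: ((p3 \leftrightarrow p1) \lor ((p4 \lor p2) \oplus \neg (p4 \oplus (p2 \lor p2 \lor p1 \lor p3)))) = 1, so the formula = 0.
Row p1=0, p2=0, p3=0, p4=1: ((p3 \leftrightarrow p1) \lor ((p4 \lor p2) \oplus \neg (p4 \oplus (p2 \lor p2 \lor p1 \lor p3)))) = 1, so the formula = 0.
Row p1=0, p2=0, p3=0, p4=0: ((p3 \leftrightarrow p1) \lor ((p4 \lor p2) \oplus \neg (p4 \oplus (p2 \lor p2 \lor p1 \lor p3)))) = 1, so the formula = 0.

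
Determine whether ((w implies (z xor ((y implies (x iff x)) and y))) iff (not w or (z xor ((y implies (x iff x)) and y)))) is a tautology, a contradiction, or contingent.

tautology

x  y  z  w  |  (x iff x)  (y implies (x iff x))  not w  φ
0  0  0  0  |      1                1              1    1
0  0  0  1  |      1                1              0    1
0  0  1  0  |      1                1              1    1
0  0  1  1  |      1                1              0    1
0  1  0  0  |      1                1              1    1
0  1  0  1  |      1                1              0    1
0  1  1  0  |      1                1              1    1
0  1  1  1  |      1                1              0    1
1  0  0  0  |      1                1              1    1
1  0  0  1  |      1                1              0    1
1  0  1  0  |      1                1              1    1
1  0  1  1  |      1                1              0    1
1  1  0  0  |      1                1              1    1
1  1  0  1  |      1                1              0    1
1  1  1  0  |      1                1              1    1
1  1  1  1  |      1                1              0    1
Every row is 1, so the formula is a tautology.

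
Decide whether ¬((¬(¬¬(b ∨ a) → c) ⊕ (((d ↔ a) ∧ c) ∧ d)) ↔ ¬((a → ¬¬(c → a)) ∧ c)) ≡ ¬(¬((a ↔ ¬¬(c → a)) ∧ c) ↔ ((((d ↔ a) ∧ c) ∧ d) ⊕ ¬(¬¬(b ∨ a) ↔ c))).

a | b | c | d || φ | ψ
1 | 1 | 1 | 1 || 1 | 1
1 | 1 | 1 | 0 || 0 | 0
1 | 1 | 0 | 1 || 0 | 0
1 | 1 | 0 | 0 || 0 | 0
1 | 0 | 1 | 1 || 1 | 1
1 | 0 | 1 | 0 || 0 | 0
1 | 0 | 0 | 1 || 0 | 0
1 | 0 | 0 | 0 || 0 | 0
0 | 1 | 1 | 1 || 0 | 0
0 | 1 | 1 | 0 || 0 | 0
0 | 1 | 0 | 1 || 0 | 0
0 | 1 | 0 | 0 || 0 | 0
0 | 0 | 1 | 1 || 0 | 1
0 | 0 | 1 | 0 || 0 | 1
0 | 0 | 0 | 1 || 1 | 1
0 | 0 | 0 | 0 || 1 | 1
The columns differ at a=0, b=0, c=1, d=1 (φ=0, ψ=1), so they are not equivalent.

not equivalent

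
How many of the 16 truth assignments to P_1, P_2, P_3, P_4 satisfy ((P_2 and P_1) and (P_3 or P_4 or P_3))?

P_1  P_2  P_3  P_4  |  φ
 T    T    T    T   |  T
 T    T    T    F   |  T
 T    T    F    T   |  T
 T    T    F    F   |  F
 T    F    T    T   |  F
 T    F    T    F   |  F
 T    F    F    T   |  F
 T    F    F    F   |  F
 F    T    T    T   |  F
 F    T    T    F   |  F
 F    T    F    T   |  F
 F    T    F    F   |  F
 F    F    T    T   |  F
 F    F    T    F   |  F
 F    F    F    T   |  F
 F    F    F    F   |  F
The formula is true on 3 of the 16 rows.

3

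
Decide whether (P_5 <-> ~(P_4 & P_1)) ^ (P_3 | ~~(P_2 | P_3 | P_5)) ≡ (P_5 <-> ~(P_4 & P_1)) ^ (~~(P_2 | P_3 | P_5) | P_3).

equivalent

P_1 | P_2 | P_3 | P_4 | P_5 || φ | ψ
 0  |  0  |  0  |  0  |  0  || 0 | 0
 0  |  0  |  0  |  0  |  1  || 0 | 0
 0  |  0  |  0  |  1  |  0  || 0 | 0
 0  |  0  |  0  |  1  |  1  || 0 | 0
 0  |  0  |  1  |  0  |  0  || 1 | 1
 0  |  0  |  1  |  0  |  1  || 0 | 0
 0  |  0  |  1  |  1  |  0  || 1 | 1
 0  |  0  |  1  |  1  |  1  || 0 | 0
 0  |  1  |  0  |  0  |  0  || 1 | 1
 0  |  1  |  0  |  0  |  1  || 0 | 0
 0  |  1  |  0  |  1  |  0  || 1 | 1
 0  |  1  |  0  |  1  |  1  || 0 | 0
 0  |  1  |  1  |  0  |  0  || 1 | 1
 0  |  1  |  1  |  0  |  1  || 0 | 0
 0  |  1  |  1  |  1  |  0  || 1 | 1
 0  |  1  |  1  |  1  |  1  || 0 | 0
 1  |  0  |  0  |  0  |  0  || 0 | 0
 1  |  0  |  0  |  0  |  1  || 0 | 0
 1  |  0  |  0  |  1  |  0  || 1 | 1
 1  |  0  |  0  |  1  |  1  || 1 | 1
 1  |  0  |  1  |  0  |  0  || 1 | 1
 1  |  0  |  1  |  0  |  1  || 0 | 0
 1  |  0  |  1  |  1  |  0  || 0 | 0
 1  |  0  |  1  |  1  |  1  || 1 | 1
 1  |  1  |  0  |  0  |  0  || 1 | 1
 1  |  1  |  0  |  0  |  1  || 0 | 0
 1  |  1  |  0  |  1  |  0  || 0 | 0
 1  |  1  |  0  |  1  |  1  || 1 | 1
 1  |  1  |  1  |  0  |  0  || 1 | 1
 1  |  1  |  1  |  0  |  1  || 0 | 0
 1  |  1  |  1  |  1  |  0  || 0 | 0
 1  |  1  |  1  |  1  |  1  || 1 | 1
The columns for φ and ψ agree on every row, so they are logically equivalent.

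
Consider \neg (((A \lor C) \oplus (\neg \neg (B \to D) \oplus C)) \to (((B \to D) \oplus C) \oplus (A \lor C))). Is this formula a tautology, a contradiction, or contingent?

contradiction

A  B  C  D  |  (A \lor C)  (B \to D)  \neg (B \to D)  \neg \neg (B \to D)  ((B \to D) \oplus C)  φ
F  F  F  F  |      F           T            F                  T                    T            F
F  F  F  T  |      F           T            F                  T                    T            F
F  F  T  F  |      T           T            F                  T                    F            F
F  F  T  T  |      T           T            F                  T                    F            F
F  T  F  F  |      F           F            T                  F                    F            F
F  T  F  T  |      F           T            F                  T                    T            F
F  T  T  F  |      T           F            T                  F                    T            F
F  T  T  T  |      T           T            F                  T                    F            F
T  F  F  F  |      T           T            F                  T                    T            F
T  F  F  T  |      T           T            F                  T                    T            F
T  F  T  F  |      T           T            F                  T                    F            F
T  F  T  T  |      T           T            F                  T                    F            F
T  T  F  F  |      T           F            T                  F                    F            F
T  T  F  T  |      T           T            F                  T                    T            F
T  T  T  F  |      T           F            T                  F                    T            F
T  T  T  T  |      T           T            F                  T                    F            F
Every row is F, so the formula is a contradiction.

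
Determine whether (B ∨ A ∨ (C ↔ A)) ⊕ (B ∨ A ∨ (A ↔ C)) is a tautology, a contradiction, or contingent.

contradiction

A | B | C || (C ↔ A) | (B ∨ A ∨ (C ↔ A)) | (A ↔ C) | (B ∨ A ∨ (A ↔ C)) | φ
T | T | T ||    T    |         T         |    T    |         T         | F
T | T | F ||    F    |         T         |    F    |         T         | F
T | F | T ||    T    |         T         |    T    |         T         | F
T | F | F ||    F    |         T         |    F    |         T         | F
F | T | T ||    F    |         T         |    F    |         T         | F
F | T | F ||    T    |         T         |    T    |         T         | F
F | F | T ||    F    |         F         |    F    |         F         | F
F | F | F ||    T    |         T         |    T    |         T         | F
Every row is F, so the formula is a contradiction.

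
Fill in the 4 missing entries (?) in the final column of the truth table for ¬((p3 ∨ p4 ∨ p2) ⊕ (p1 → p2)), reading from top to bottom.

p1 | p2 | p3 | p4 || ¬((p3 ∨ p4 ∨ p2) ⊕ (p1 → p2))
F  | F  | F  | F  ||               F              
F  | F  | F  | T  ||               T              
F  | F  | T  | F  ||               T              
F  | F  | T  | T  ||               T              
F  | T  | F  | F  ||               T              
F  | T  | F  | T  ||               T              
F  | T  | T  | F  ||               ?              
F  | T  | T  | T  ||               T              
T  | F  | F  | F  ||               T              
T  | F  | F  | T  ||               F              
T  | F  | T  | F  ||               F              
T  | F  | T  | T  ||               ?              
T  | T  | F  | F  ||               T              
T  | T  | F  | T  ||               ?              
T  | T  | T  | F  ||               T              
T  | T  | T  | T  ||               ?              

T, F, T, T

Row p1=F, p2=T, p3=T, p4=F: (p3 ∨ p4 ∨ p2) = T, (p1 → p2) = T, ((p3 ∨ p4 ∨ p2) ⊕ (p1 → p2)) = F, so ¬((p3 ∨ p4 ∨ p2) ⊕ (p1 → p2)) = T.
Row p1=T, p2=F, p3=T, p4=T: (p3 ∨ p4 ∨ p2) = T, (p1 → p2) = F, ((p3 ∨ p4 ∨ p2) ⊕ (p1 → p2)) = T, so ¬((p3 ∨ p4 ∨ p2) ⊕ (p1 → p2)) = F.
Row p1=T, p2=T, p3=F, p4=T: (p3 ∨ p4 ∨ p2) = T, (p1 → p2) = T, ((p3 ∨ p4 ∨ p2) ⊕ (p1 → p2)) = F, so ¬((p3 ∨ p4 ∨ p2) ⊕ (p1 → p2)) = T.
Row p1=T, p2=T, p3=T, p4=T: (p3 ∨ p4 ∨ p2) = T, (p1 → p2) = T, ((p3 ∨ p4 ∨ p2) ⊕ (p1 → p2)) = F, so ¬((p3 ∨ p4 ∨ p2) ⊕ (p1 → p2)) = T.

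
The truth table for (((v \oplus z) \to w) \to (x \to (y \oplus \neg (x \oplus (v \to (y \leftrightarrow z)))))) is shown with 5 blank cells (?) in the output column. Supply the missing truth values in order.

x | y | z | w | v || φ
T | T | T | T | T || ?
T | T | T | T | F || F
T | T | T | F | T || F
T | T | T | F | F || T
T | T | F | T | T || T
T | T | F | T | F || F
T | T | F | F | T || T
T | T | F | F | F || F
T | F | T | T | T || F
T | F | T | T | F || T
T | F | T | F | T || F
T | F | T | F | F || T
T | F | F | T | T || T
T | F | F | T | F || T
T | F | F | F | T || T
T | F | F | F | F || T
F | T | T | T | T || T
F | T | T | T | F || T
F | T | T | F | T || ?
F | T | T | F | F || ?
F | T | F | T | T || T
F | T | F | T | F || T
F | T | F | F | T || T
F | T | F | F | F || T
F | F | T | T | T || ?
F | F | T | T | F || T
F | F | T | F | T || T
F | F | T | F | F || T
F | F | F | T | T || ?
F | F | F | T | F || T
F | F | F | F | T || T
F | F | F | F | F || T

F, T, T, T, T

Row x=T, y=T, z=T, w=T, v=T: ((v \oplus z) \to w) = T, (x \to (y \oplus \neg (x \oplus (v \to (y \leftrightarrow z))))) = F, so the formula = F.
Row x=F, y=T, z=T, w=F, v=T: ((v \oplus z) \to w) = T, (x \to (y \oplus \neg (x \oplus (v \to (y \leftrightarrow z))))) = T, so the formula = T.
Row x=F, y=T, z=T, w=F, v=F: ((v \oplus z) \to w) = F, (x \to (y \oplus \neg (x \oplus (v \to (y \leftrightarrow z))))) = T, so the formula = T.
Row x=F, y=F, z=T, w=T, v=T: ((v \oplus z) \to w) = T, (x \to (y \oplus \neg (x \oplus (v \to (y \leftrightarrow z))))) = T, so the formula = T.
Row x=F, y=F, z=F, w=T, v=T: ((v \oplus z) \to w) = T, (x \to (y \oplus \neg (x \oplus (v \to (y \leftrightarrow z))))) = T, so the formula = T.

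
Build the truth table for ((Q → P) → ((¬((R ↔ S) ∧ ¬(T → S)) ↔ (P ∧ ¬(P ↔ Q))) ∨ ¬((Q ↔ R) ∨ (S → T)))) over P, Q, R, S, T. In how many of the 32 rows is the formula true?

19

P | Q | R | S | T | φ
- | - | - | - | - | -
F | F | F | F | F | F
F | F | F | F | T | T
F | F | F | T | F | F
F | F | F | T | T | F
F | F | T | F | F | F
F | F | T | F | T | F
F | F | T | T | F | T
F | F | T | T | T | F
F | T | F | F | F | T
F | T | F | F | T | T
F | T | F | T | F | T
F | T | F | T | T | T
F | T | T | F | F | T
F | T | T | F | T | T
F | T | T | T | F | T
F | T | T | T | T | T
T | F | F | F | F | T
T | F | F | F | T | F
T | F | F | T | F | T
T | F | F | T | T | T
T | F | T | F | F | T
T | F | T | F | T | T
T | F | T | T | F | T
T | F | T | T | T | T
T | T | F | F | F | F
T | T | F | F | T | T
T | T | F | T | F | T
T | T | F | T | T | F
T | T | T | F | F | F
T | T | T | F | T | F
T | T | T | T | F | F
T | T | T | T | T | F
The formula is true on 19 of the 32 rows.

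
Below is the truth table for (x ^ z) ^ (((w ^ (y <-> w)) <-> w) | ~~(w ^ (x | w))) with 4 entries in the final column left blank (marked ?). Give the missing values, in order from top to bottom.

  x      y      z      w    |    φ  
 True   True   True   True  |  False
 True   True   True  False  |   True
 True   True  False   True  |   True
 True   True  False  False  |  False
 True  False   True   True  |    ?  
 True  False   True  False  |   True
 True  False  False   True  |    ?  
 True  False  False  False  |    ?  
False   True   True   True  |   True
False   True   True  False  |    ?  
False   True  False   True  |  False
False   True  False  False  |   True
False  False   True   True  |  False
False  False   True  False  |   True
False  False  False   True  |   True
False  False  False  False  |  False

True, False, False, False

Row x=True, y=False, z=True, w=True: (x ^ z) = False, (((w ^ (y <-> w)) <-> w) | ~~(w ^ (x | w))) = True, so the formula = True.
Row x=True, y=False, z=False, w=True: (x ^ z) = True, (((w ^ (y <-> w)) <-> w) | ~~(w ^ (x | w))) = True, so the formula = False.
Row x=True, y=False, z=False, w=False: (x ^ z) = True, (((w ^ (y <-> w)) <-> w) | ~~(w ^ (x | w))) = True, so the formula = False.
Row x=False, y=True, z=True, w=False: (x ^ z) = True, (((w ^ (y <-> w)) <-> w) | ~~(w ^ (x | w))) = True, so the formula = False.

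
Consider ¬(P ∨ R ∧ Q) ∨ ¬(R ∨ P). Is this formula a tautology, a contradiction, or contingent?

P | Q | R | (¬(P ∨ (R ∧ Q)) ∨ ¬(R ∨ P))
- | - | - | ---------------------------
F | F | F |              T             
F | F | T |              T             
F | T | F |              T             
F | T | T |              F             
T | F | F |              F             
T | F | T |              F             
T | T | F |              F             
T | T | T |              F             
3 of 8 rows are T, so the formula is contingent.

contingent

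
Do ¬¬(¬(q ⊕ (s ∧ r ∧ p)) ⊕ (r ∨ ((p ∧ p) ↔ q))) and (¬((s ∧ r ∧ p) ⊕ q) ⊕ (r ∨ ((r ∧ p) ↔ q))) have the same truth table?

p | q | r | s | φ | ψ
- | - | - | - | - | -
T | T | T | T | F | F
T | T | T | F | T | T
T | T | F | T | T | F
T | T | F | F | T | F
T | F | T | T | T | T
T | F | T | F | F | F
T | F | F | T | T | F
T | F | F | F | T | F
F | T | T | T | T | T
F | T | T | F | T | T
F | T | F | T | F | F
F | T | F | F | F | F
F | F | T | T | F | F
F | F | T | F | F | F
F | F | F | T | F | F
F | F | F | F | F | F
The columns differ at p=T, q=T, r=F, s=T (φ=T, ψ=F), so they are not equivalent.

not equivalent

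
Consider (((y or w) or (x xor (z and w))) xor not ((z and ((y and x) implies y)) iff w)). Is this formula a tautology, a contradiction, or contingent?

contingent

x  y  z  w  |  (y or w)  (z and w)  (x xor (z and w))  (y and x)  ((y and x) implies y)  φ
1  1  1  1  |     1          1              0              1                1            1
1  1  1  0  |     1          0              1              1                1            0
1  1  0  1  |     1          0              1              1                1            0
1  1  0  0  |     1          0              1              1                1            1
1  0  1  1  |     1          1              0              0                1            1
1  0  1  0  |     0          0              1              0                1            0
1  0  0  1  |     1          0              1              0                1            0
1  0  0  0  |     0          0              1              0                1            1
0  1  1  1  |     1          1              1              0                1            1
0  1  1  0  |     1          0              0              0                1            0
0  1  0  1  |     1          0              0              0                1            0
0  1  0  0  |     1          0              0              0                1            1
0  0  1  1  |     1          1              1              0                1            1
0  0  1  0  |     0          0              0              0                1            1
0  0  0  1  |     1          0              0              0                1            0
0  0  0  0  |     0          0              0              0                1            0
8 of 16 rows are 1, so the formula is contingent.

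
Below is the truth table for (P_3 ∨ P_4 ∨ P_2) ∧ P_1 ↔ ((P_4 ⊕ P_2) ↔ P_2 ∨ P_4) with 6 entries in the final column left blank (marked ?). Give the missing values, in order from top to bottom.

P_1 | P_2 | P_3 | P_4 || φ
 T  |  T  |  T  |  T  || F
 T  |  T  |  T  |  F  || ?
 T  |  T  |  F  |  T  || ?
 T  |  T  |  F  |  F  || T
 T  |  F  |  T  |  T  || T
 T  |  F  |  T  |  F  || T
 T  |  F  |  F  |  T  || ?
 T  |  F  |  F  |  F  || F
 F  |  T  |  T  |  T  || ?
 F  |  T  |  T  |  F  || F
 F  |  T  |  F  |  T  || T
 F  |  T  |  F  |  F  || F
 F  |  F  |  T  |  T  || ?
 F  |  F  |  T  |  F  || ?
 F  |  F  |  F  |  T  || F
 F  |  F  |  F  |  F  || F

Row P_1=T, P_2=T, P_3=T, P_4=F: ((P_3 ∨ P_4 ∨ P_2) ∧ P_1) = T, ((P_4 ⊕ P_2) ↔ P_2 ∨ P_4) = T, so the formula = T.
Row P_1=T, P_2=T, P_3=F, P_4=T: ((P_3 ∨ P_4 ∨ P_2) ∧ P_1) = T, ((P_4 ⊕ P_2) ↔ P_2 ∨ P_4) = F, so the formula = F.
Row P_1=T, P_2=F, P_3=F, P_4=T: ((P_3 ∨ P_4 ∨ P_2) ∧ P_1) = T, ((P_4 ⊕ P_2) ↔ P_2 ∨ P_4) = T, so the formula = T.
Row P_1=F, P_2=T, P_3=T, P_4=T: ((P_3 ∨ P_4 ∨ P_2) ∧ P_1) = F, ((P_4 ⊕ P_2) ↔ P_2 ∨ P_4) = F, so the formula = T.
Row P_1=F, P_2=F, P_3=T, P_4=T: ((P_3 ∨ P_4 ∨ P_2) ∧ P_1) = F, ((P_4 ⊕ P_2) ↔ P_2 ∨ P_4) = T, so the formula = F.
Row P_1=F, P_2=F, P_3=T, P_4=F: ((P_3 ∨ P_4 ∨ P_2) ∧ P_1) = F, ((P_4 ⊕ P_2) ↔ P_2 ∨ P_4) = T, so the formula = F.

T, F, T, T, F, F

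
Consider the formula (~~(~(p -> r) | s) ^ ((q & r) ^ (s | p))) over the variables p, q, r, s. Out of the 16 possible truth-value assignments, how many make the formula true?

4

p  q  r  s     (p -> r)  ~(p -> r)  (~(p -> r) | s)  ~(~(p -> r) | s)  ~~(~(p -> r) | s)  (q & r)  (s | p)  ((q & r) ^ (s | p))  φ
T  T  T  T        T          F             T                F                  T             T        T              F           T
T  T  T  F        T          F             F                T                  F             T        T              F           F
T  T  F  T        F          T             T                F                  T             F        T              T           F
T  T  F  F        F          T             T                F                  T             F        T              T           F
T  F  T  T        T          F             T                F                  T             F        T              T           F
T  F  T  F        T          F             F                T                  F             F        T              T           T
T  F  F  T        F          T             T                F                  T             F        T              T           F
T  F  F  F        F          T             T                F                  T             F        T              T           F
F  T  T  T        T          F             T                F                  T             T        T              F           T
F  T  T  F        T          F             F                T                  F             T        F              T           T
F  T  F  T        T          F             T                F                  T             F        T              T           F
F  T  F  F        T          F             F                T                  F             F        F              F           F
F  F  T  T        T          F             T                F                  T             F        T              T           F
F  F  T  F        T          F             F                T                  F             F        F              F           F
F  F  F  T        T          F             T                F                  T             F        T              T           F
F  F  F  F        T          F             F                T                  F             F        F              F           F
The formula is true on 4 of the 16 rows.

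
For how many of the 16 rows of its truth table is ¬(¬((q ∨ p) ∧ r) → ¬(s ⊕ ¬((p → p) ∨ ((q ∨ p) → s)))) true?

p | q | r | s | φ
- | - | - | - | -
T | T | T | T | F
T | T | T | F | F
T | T | F | T | T
T | T | F | F | F
T | F | T | T | F
T | F | T | F | F
T | F | F | T | T
T | F | F | F | F
F | T | T | T | F
F | T | T | F | F
F | T | F | T | T
F | T | F | F | F
F | F | T | T | T
F | F | T | F | F
F | F | F | T | T
F | F | F | F | F
The formula is true on 5 of the 16 rows.

5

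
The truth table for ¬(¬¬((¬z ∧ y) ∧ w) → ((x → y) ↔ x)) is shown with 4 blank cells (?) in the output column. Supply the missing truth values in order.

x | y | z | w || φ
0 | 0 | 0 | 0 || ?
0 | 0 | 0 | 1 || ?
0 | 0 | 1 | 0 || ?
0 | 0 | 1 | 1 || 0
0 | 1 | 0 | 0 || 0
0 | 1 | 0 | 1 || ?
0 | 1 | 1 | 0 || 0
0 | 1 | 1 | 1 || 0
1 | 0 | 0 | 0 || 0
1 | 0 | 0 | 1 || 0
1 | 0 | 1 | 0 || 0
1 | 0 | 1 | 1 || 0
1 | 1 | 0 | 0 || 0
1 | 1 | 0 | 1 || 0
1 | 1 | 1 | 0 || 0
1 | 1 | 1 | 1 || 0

0, 0, 0, 1

Row x=0, y=0, z=0, w=0: ¬¬((¬z ∧ y) ∧ w) = 0, ((x → y) ↔ x) = 0, (¬¬((¬z ∧ y) ∧ w) → ((x → y) ↔ x)) = 1, so the formula = 0.
Row x=0, y=0, z=0, w=1: ¬¬((¬z ∧ y) ∧ w) = 0, ((x → y) ↔ x) = 0, (¬¬((¬z ∧ y) ∧ w) → ((x → y) ↔ x)) = 1, so the formula = 0.
Row x=0, y=0, z=1, w=0: ¬¬((¬z ∧ y) ∧ w) = 0, ((x → y) ↔ x) = 0, (¬¬((¬z ∧ y) ∧ w) → ((x → y) ↔ x)) = 1, so the formula = 0.
Row x=0, y=1, z=0, w=1: ¬¬((¬z ∧ y) ∧ w) = 1, ((x → y) ↔ x) = 0, (¬¬((¬z ∧ y) ∧ w) → ((x → y) ↔ x)) = 0, so the formula = 1.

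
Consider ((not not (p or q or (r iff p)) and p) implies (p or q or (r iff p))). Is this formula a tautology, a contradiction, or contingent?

tautology

p | q | r || φ
0 | 0 | 0 || 1
0 | 0 | 1 || 1
0 | 1 | 0 || 1
0 | 1 | 1 || 1
1 | 0 | 0 || 1
1 | 0 | 1 || 1
1 | 1 | 0 || 1
1 | 1 | 1 || 1
Every row is 1, so the formula is a tautology.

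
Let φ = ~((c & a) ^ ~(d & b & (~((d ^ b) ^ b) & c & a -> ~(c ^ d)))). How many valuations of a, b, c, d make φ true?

a | b | c | d | φ
- | - | - | - | -
T | T | T | T | F
T | T | T | F | T
T | T | F | T | T
T | T | F | F | F
T | F | T | T | T
T | F | T | F | T
T | F | F | T | F
T | F | F | F | F
F | T | T | T | T
F | T | T | F | F
F | T | F | T | T
F | T | F | F | F
F | F | T | T | F
F | F | T | F | F
F | F | F | T | F
F | F | F | F | F
The formula is true on 6 of the 16 rows.

6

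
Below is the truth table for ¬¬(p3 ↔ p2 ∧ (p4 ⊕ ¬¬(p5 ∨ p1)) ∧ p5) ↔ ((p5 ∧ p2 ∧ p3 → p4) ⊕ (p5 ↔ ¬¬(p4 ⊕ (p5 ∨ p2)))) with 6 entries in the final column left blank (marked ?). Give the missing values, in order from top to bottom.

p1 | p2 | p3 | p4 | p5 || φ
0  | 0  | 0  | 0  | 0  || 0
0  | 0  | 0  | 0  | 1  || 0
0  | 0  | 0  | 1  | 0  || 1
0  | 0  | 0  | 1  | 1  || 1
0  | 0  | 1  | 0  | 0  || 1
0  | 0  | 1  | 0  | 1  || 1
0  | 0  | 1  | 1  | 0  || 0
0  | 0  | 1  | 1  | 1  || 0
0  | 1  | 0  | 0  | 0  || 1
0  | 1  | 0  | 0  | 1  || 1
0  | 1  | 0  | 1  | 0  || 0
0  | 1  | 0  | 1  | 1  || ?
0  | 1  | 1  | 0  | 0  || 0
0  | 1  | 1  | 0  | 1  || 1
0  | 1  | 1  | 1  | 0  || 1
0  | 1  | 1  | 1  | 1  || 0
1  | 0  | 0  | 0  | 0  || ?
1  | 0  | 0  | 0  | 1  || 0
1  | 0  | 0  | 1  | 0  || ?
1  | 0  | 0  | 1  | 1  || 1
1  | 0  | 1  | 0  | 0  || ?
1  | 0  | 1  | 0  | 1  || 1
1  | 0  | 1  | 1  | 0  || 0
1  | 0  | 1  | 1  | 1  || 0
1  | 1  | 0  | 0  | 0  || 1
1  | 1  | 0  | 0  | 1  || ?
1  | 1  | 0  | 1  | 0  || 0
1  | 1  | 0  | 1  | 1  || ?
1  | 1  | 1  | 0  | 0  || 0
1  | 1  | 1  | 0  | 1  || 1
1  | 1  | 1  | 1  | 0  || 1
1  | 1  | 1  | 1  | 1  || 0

Row p1=0, p2=1, p3=0, p4=1, p5=1: ¬¬(p3 ↔ p2 ∧ (p4 ⊕ ¬¬(p5 ∨ p1)) ∧ p5) = 1, ((p5 ∧ p2 ∧ p3 → p4) ⊕ (p5 ↔ ¬¬(p4 ⊕ (p5 ∨ p2)))) = 1, so the formula = 1.
Row p1=1, p2=0, p3=0, p4=0, p5=0: ¬¬(p3 ↔ p2 ∧ (p4 ⊕ ¬¬(p5 ∨ p1)) ∧ p5) = 1, ((p5 ∧ p2 ∧ p3 → p4) ⊕ (p5 ↔ ¬¬(p4 ⊕ (p5 ∨ p2)))) = 0, so the formula = 0.
Row p1=1, p2=0, p3=0, p4=1, p5=0: ¬¬(p3 ↔ p2 ∧ (p4 ⊕ ¬¬(p5 ∨ p1)) ∧ p5) = 1, ((p5 ∧ p2 ∧ p3 → p4) ⊕ (p5 ↔ ¬¬(p4 ⊕ (p5 ∨ p2)))) = 1, so the formula = 1.
Row p1=1, p2=0, p3=1, p4=0, p5=0: ¬¬(p3 ↔ p2 ∧ (p4 ⊕ ¬¬(p5 ∨ p1)) ∧ p5) = 0, ((p5 ∧ p2 ∧ p3 → p4) ⊕ (p5 ↔ ¬¬(p4 ⊕ (p5 ∨ p2)))) = 0, so the formula = 1.
Row p1=1, p2=1, p3=0, p4=0, p5=1: ¬¬(p3 ↔ p2 ∧ (p4 ⊕ ¬¬(p5 ∨ p1)) ∧ p5) = 0, ((p5 ∧ p2 ∧ p3 → p4) ⊕ (p5 ↔ ¬¬(p4 ⊕ (p5 ∨ p2)))) = 0, so the formula = 1.
Row p1=1, p2=1, p3=0, p4=1, p5=1: ¬¬(p3 ↔ p2 ∧ (p4 ⊕ ¬¬(p5 ∨ p1)) ∧ p5) = 1, ((p5 ∧ p2 ∧ p3 → p4) ⊕ (p5 ↔ ¬¬(p4 ⊕ (p5 ∨ p2)))) = 1, so the formula = 1.

1, 0, 1, 1, 1, 1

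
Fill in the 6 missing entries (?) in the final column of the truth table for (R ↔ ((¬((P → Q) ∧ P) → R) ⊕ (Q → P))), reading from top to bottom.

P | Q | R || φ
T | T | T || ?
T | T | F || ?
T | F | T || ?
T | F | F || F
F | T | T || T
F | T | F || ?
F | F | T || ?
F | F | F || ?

F, T, F, T, F, F

Row P=T, Q=T, R=T: ((¬((P → Q) ∧ P) → R) ⊕ (Q → P)) = F, so the formula = F.
Row P=T, Q=T, R=F: ((¬((P → Q) ∧ P) → R) ⊕ (Q → P)) = F, so the formula = T.
Row P=T, Q=F, R=T: ((¬((P → Q) ∧ P) → R) ⊕ (Q → P)) = F, so the formula = F.
Row P=F, Q=T, R=F: ((¬((P → Q) ∧ P) → R) ⊕ (Q → P)) = F, so the formula = T.
Row P=F, Q=F, R=T: ((¬((P → Q) ∧ P) → R) ⊕ (Q → P)) = F, so the formula = F.
Row P=F, Q=F, R=F: ((¬((P → Q) ∧ P) → R) ⊕ (Q → P)) = T, so the formula = F.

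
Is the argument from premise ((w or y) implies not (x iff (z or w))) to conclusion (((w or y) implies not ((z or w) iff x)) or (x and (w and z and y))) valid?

x | y | z | w | φ | ψ
- | - | - | - | - | -
T | T | T | T | F | T
T | T | T | F | F | F
T | T | F | T | F | F
T | T | F | F | T | T
T | F | T | T | F | F
T | F | T | F | T | T
T | F | F | T | F | F
T | F | F | F | T | T
F | T | T | T | T | T
F | T | T | F | T | T
F | T | F | T | T | T
F | T | F | F | F | F
F | F | T | T | T | T
F | F | T | F | T | T
F | F | F | T | T | T
F | F | F | F | T | T
In every row where φ is true, ψ is also true, so φ ⊨ ψ.

yes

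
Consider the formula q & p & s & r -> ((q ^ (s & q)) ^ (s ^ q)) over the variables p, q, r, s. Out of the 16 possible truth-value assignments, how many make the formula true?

15

p  q  r  s  |  (q & p & s & r)  (s & q)  (q ^ (s & q))  (s ^ q)  ((q ^ (s & q)) ^ (s ^ q))  φ
1  1  1  1  |         1            1           0           0                 0              0
1  1  1  0  |         0            0           1           1                 0              1
1  1  0  1  |         0            1           0           0                 0              1
1  1  0  0  |         0            0           1           1                 0              1
1  0  1  1  |         0            0           0           1                 1              1
1  0  1  0  |         0            0           0           0                 0              1
1  0  0  1  |         0            0           0           1                 1              1
1  0  0  0  |         0            0           0           0                 0              1
0  1  1  1  |         0            1           0           0                 0              1
0  1  1  0  |         0            0           1           1                 0              1
0  1  0  1  |         0            1           0           0                 0              1
0  1  0  0  |         0            0           1           1                 0              1
0  0  1  1  |         0            0           0           1                 1              1
0  0  1  0  |         0            0           0           0                 0              1
0  0  0  1  |         0            0           0           1                 1              1
0  0  0  0  |         0            0           0           0                 0              1
The formula is true on 15 of the 16 rows.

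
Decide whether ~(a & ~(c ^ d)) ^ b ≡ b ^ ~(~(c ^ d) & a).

a  b  c  d  |  φ  ψ
1  1  1  1  |  1  1
1  1  1  0  |  0  0
1  1  0  1  |  0  0
1  1  0  0  |  1  1
1  0  1  1  |  0  0
1  0  1  0  |  1  1
1  0  0  1  |  1  1
1  0  0  0  |  0  0
0  1  1  1  |  0  0
0  1  1  0  |  0  0
0  1  0  1  |  0  0
0  1  0  0  |  0  0
0  0  1  1  |  1  1
0  0  1  0  |  1  1
0  0  0  1  |  1  1
0  0  0  0  |  1  1
The columns for φ and ψ agree on every row, so they are logically equivalent.

equivalent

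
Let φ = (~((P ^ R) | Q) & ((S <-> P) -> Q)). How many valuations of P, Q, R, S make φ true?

P | Q | R | S | φ
- | - | - | - | -
T | T | T | T | F
T | T | T | F | F
T | T | F | T | F
T | T | F | F | F
T | F | T | T | F
T | F | T | F | T
T | F | F | T | F
T | F | F | F | F
F | T | T | T | F
F | T | T | F | F
F | T | F | T | F
F | T | F | F | F
F | F | T | T | F
F | F | T | F | F
F | F | F | T | T
F | F | F | F | F
The formula is true on 2 of the 16 rows.

2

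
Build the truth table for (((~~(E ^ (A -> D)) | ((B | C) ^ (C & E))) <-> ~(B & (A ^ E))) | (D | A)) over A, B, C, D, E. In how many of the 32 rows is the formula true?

A | B | C | D | E || φ
T | T | T | T | T || T
T | T | T | T | F || T
T | T | T | F | T || T
T | T | T | F | F || T
T | T | F | T | T || T
T | T | F | T | F || T
T | T | F | F | T || T
T | T | F | F | F || T
T | F | T | T | T || T
T | F | T | T | F || T
T | F | T | F | T || T
T | F | T | F | F || T
T | F | F | T | T || T
T | F | F | T | F || T
T | F | F | F | T || T
T | F | F | F | F || T
F | T | T | T | T || T
F | T | T | T | F || T
F | T | T | F | T || T
F | T | T | F | F || T
F | T | F | T | T || T
F | T | F | T | F || T
F | T | F | F | T || F
F | T | F | F | F || T
F | F | T | T | T || T
F | F | T | T | F || T
F | F | T | F | T || F
F | F | T | F | F || T
F | F | F | T | T || T
F | F | F | T | F || T
F | F | F | F | T || F
F | F | F | F | F || T
The formula is true on 29 of the 32 rows.

29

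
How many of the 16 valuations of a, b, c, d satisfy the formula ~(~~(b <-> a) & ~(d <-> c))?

a  b  c  d  |  ~(~~(b <-> a) & ~(d <-> c))
F  F  F  F  |               T             
F  F  F  T  |               F             
F  F  T  F  |               F             
F  F  T  T  |               T             
F  T  F  F  |               T             
F  T  F  T  |               T             
F  T  T  F  |               T             
F  T  T  T  |               T             
T  F  F  F  |               T             
T  F  F  T  |               T             
T  F  T  F  |               T             
T  F  T  T  |               T             
T  T  F  F  |               T             
T  T  F  T  |               F             
T  T  T  F  |               F             
T  T  T  T  |               T             
The formula is true on 12 of the 16 rows.

12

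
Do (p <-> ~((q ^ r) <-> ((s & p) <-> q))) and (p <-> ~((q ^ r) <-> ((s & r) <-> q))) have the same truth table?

not equivalent

p  q  r  s  |  φ  ψ
T  T  T  T  |  T  T
T  T  T  F  |  F  F
T  T  F  T  |  F  T
T  T  F  F  |  T  T
T  F  T  T  |  T  T
T  F  T  F  |  F  F
T  F  F  T  |  F  T
T  F  F  F  |  T  T
F  T  T  T  |  T  F
F  T  T  F  |  T  T
F  T  F  T  |  F  F
F  T  F  F  |  F  F
F  F  T  T  |  T  F
F  F  T  F  |  T  T
F  F  F  T  |  F  F
F  F  F  F  |  F  F
The columns differ at p=T, q=T, r=F, s=T (φ=F, ψ=T), so they are not equivalent.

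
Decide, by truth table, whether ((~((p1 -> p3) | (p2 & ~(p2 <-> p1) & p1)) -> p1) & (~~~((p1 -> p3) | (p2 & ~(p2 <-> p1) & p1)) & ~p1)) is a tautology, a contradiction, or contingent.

p1 | p2 | p3 | (p1 -> p3) | (p2 <-> p1) | ~(p2 <-> p1) | (p2 & ~(p2 <-> p1) & p1) | ~p1 | φ
-- | -- | -- | ---------- | ----------- | ------------ | ------------------------ | --- | -
0  | 0  | 0  |     1      |      1      |      0       |            0             |  1  | 0
0  | 0  | 1  |     1      |      1      |      0       |            0             |  1  | 0
0  | 1  | 0  |     1      |      0      |      1       |            0             |  1  | 0
0  | 1  | 1  |     1      |      0      |      1       |            0             |  1  | 0
1  | 0  | 0  |     0      |      0      |      1       |            0             |  0  | 0
1  | 0  | 1  |     1      |      0      |      1       |            0             |  0  | 0
1  | 1  | 0  |     0      |      1      |      0       |            0             |  0  | 0
1  | 1  | 1  |     1      |      1      |      0       |            0             |  0  | 0
Every row is 0, so the formula is a contradiction.

contradiction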